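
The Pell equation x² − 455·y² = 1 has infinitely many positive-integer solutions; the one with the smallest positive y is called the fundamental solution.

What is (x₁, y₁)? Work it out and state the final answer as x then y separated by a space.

64 3

√455 = [21; 3,42, …], period ℓ=2 (even) → k=1
step 0: (21, 1)  from 21·(1,0) + (0,1)
step 1: (64, 3)  from 3·(21,1) + (1,0)
fundamental: x₁=64, y₁=3  (since 4096 − 455·9 = 1)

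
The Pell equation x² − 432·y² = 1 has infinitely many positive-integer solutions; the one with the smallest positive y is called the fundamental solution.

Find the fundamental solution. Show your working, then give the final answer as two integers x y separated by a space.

1351 65

√432 = [20; 1,3,1,1,1,3,1,40, …], period ℓ=8 (even) → k=7
step 0: (20, 1)  from 20·(1,0) + (0,1)
…
step 4: (187, 9)  from 1·(104,5) + (83,4)
step 5: (291, 14)  from 1·(187,9) + (104,5)
step 6: (1060, 51)  from 3·(291,14) + (187,9)
step 7: (1351, 65)  from 1·(1060,51) + (291,14)
→ (1351, 65).  Check: 1351²=1825201, 432·65²=1825200, difference 1.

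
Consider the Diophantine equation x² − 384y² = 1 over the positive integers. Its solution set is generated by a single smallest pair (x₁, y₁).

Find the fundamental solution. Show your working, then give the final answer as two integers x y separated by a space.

4801 245

[19; 1,1,2,9,2,1,1,38] for √384; ℓ=8 ⇒ convergent index 7
a_0=19:  p_0=19·1+0=19,  q_0=19·0+1=1
a_1=1:  p_1=1·19+1=20,  q_1=1·1+0=1
…
a_3=2:  p_3=2·39+20=98,  q_3=2·2+1=5
…
a_6=1:  p_6=1·1940+921=2861,  q_6=1·99+47=146
a_7=1:  p_7=1·2861+1940=4801,  q_7=1·146+99=245
(x₁, y₁) = (4801, 245);  4801² − 384·245² = 1 ✓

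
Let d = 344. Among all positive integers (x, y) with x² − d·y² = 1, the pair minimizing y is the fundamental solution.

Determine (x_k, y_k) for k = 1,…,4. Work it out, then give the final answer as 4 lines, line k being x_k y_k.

√344 = [18; 1,1,4,1,3,1,4,1,1,36, …], period ℓ=10 (even) → k=9
step 0: (18, 1)  from 18·(1,0) + (0,1)
step 1: (19, 1)  from 1·(18,1) + (1,0)
…
step 3: (167, 9)  from 4·(37,2) + (19,1)
…
step 5: (779, 42)  from 3·(204,11) + (167,9)
…
step 8: (5694, 307)  from 1·(4711,254) + (983,53)
step 9: (10405, 561)  from 1·(5694,307) + (4711,254)
fundamental: x₁=10405, y₁=561  (since 108264025 − 344·314721 = 1)
(10405+561√344)^2 = 216528049 + 11674410√344
(10405+561√344)^3 = 4505948689285 + 242944471539√344
(10405+561√344)^4 = 93768792007492801 + 5055674441052180√344

10405 561
216528049 11674410
4505948689285 242944471539
93768792007492801 5055674441052180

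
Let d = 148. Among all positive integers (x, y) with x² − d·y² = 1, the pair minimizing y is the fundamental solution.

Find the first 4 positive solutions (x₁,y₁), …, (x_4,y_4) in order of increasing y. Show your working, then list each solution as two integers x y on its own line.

73 6
10657 876
1555849 127890
227143297 18671064

√148 → a₀=12, period (6,24); ℓ=2 even so k=1
i=0: a=12 ⇒ p=12, q=1
i=1: a=6 ⇒ p=73, q=6
(x₁, y₁) = (73, 6);  73² − 148·6² = 1 ✓
(73+6√148)^2 = 10657 + 876√148
(73+6√148)^3 = 1555849 + 127890√148
(73+6√148)^4 = 227143297 + 18671064√148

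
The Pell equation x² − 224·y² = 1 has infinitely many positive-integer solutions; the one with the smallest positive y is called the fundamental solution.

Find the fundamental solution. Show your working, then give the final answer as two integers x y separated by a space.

[14; 1,28] for √224; ℓ=2 ⇒ convergent index 1
i=0: a=14 ⇒ p=14, q=1
i=1: a=1 ⇒ p=15, q=1
fundamental: x₁=15, y₁=1  (since 225 − 224·1 = 1)

15 1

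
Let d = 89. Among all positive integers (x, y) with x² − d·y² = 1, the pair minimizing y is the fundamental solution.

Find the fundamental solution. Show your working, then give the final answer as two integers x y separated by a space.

500001 53000

d=89: √d = [9; 2,3,3,2,18] (ℓ=5, odd), read p_9/q_9
step 0: (9, 1)  from 9·(1,0) + (0,1)
step 1: (19, 2)  from 2·(9,1) + (1,0)
step 2: (66, 7)  from 3·(19,2) + (9,1)
step 3: (217, 23)  from 3·(66,7) + (19,2)
step 4: (500, 53)  from 2·(217,23) + (66,7)
…
step 6: (18934, 2007)  from 2·(9217,977) + (500,53)
step 7: (66019, 6998)  from 3·(18934,2007) + (9217,977)
step 8: (216991, 23001)  from 3·(66019,6998) + (18934,2007)
step 9: (500001, 53000)  from 2·(216991,23001) + (66019,6998)
(x₁, y₁) = (500001, 53000);  500001² − 89·53000² = 1 ✓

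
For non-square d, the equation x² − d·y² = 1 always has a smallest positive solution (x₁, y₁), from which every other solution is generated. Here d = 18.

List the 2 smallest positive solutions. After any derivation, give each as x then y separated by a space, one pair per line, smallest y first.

[4; 4,8] for √18; ℓ=2 ⇒ convergent index 1
i=0: a=4 ⇒ p=4, q=1
i=1: a=4 ⇒ p=17, q=4
(x₁, y₁) = (17, 4);  17² − 18·4² = 1 ✓
n=2: (17,4)∘(17,4) = (17·17+18·4·4, 17·4+4·17) = (577,136)

17 4
577 136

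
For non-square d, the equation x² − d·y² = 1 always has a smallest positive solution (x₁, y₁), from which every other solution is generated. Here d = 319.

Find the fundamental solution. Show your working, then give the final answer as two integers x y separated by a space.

√319 → a₀=17, period (1,6,5,1,4,…,6,1,34); ℓ=14 even so k=13
i=0: a=17 ⇒ p=17, q=1
i=1: a=1 ⇒ p=18, q=1
…
i=3: a=5 ⇒ p=643, q=36
i=4: a=1 ⇒ p=768, q=43
…
i=8: a=3 ⇒ p=58797, q=3292
…
i=12: a=6 ⇒ p=11102899, q=621643
i=13: a=1 ⇒ p=12901780, q=722361
fundamental: x₁=12901780, y₁=722361  (since 166455927168400 − 319·521805414321 = 1)

12901780 722361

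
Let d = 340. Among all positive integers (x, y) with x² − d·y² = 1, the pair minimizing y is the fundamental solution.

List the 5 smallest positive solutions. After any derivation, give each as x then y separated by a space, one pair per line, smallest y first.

d=340: √d = [18; 2,3,1,1,1,…,3,2,36] (ℓ=14, even), read p_13/q_13
step 0: (18, 1)  from 18·(1,0) + (0,1)
…
step 9: (13774, 747)  from 1·(7265,394) + (6509,353)
…
step 11: (34813, 1888)  from 1·(21039,1141) + (13774,747)
step 12: (125478, 6805)  from 3·(34813,1888) + (21039,1141)
step 13: (285769, 15498)  from 2·(125478,6805) + (34813,1888)
→ (285769, 15498).  Check: 285769²=81663921361, 340·15498²=81663921360, difference 1.
n=2: (285769,15498)∘(285769,15498) = (285769·285769+340·15498·15498, 285769·15498+15498·285769) = (163327842721,8857695924)
n=3: (163327842721,8857695924)∘(285769,15498) = (285769·163327842721+340·15498·8857695924, 285769·8857695924+15498·163327842721) = (93348068572789129,5062509812995614)
n=4: (93348068572789129,5062509812995614)∘(285769,15498) = (285769·93348068572789129+340·15498·5062509812995614, 285769·5062509812995614+15498·93348068572789129) = (53351968415791425367681,2893416733491029538408)
n=5: (53351968415791425367681,2893416733491029538408)∘(285769,15498) = (285769·53351968415791425367681+340·15498·2893416733491029538408, 285769·2893416733491029538408+15498·53351968415791425367681) = (30492677324331251603220874249,1653697613020933530509635890)

285769 15498
163327842721 8857695924
93348068572789129 5062509812995614
53351968415791425367681 2893416733491029538408
30492677324331251603220874249 1653697613020933530509635890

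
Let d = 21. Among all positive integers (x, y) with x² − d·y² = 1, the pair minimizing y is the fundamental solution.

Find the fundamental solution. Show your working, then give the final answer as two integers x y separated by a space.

d=21: √d = [4; 1,1,2,1,1,8] (ℓ=6, even), read p_5/q_5
k=0  a_k=4  p_k/q_k = 4/1
k=1  a_k=1  p_k/q_k = 5/1
k=2  a_k=1  p_k/q_k = 9/2
k=3  a_k=2  p_k/q_k = 23/5
k=4  a_k=1  p_k/q_k = 32/7
k=5  a_k=1  p_k/q_k = 55/12
→ (55, 12).  Check: 55²=3025, 21·12²=3024, difference 1.

55 12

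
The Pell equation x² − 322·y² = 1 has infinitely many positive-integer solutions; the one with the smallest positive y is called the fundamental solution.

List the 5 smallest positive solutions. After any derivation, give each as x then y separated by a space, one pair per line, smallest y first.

[17; 1,16,1,34] for √322; ℓ=4 ⇒ convergent index 3
step 0: (17, 1)  from 17·(1,0) + (0,1)
…
step 2: (305, 17)  from 16·(18,1) + (17,1)
step 3: (323, 18)  from 1·(305,17) + (18,1)
fundamental: x₁=323, y₁=18  (since 104329 − 322·324 = 1)
(323+18√322)^2 = 208657 + 11628√322
(323+18√322)^3 = 134792099 + 7511670√322
(323+18√322)^4 = 87075487297 + 4852527192√322
(323+18√322)^5 = 56250630001763 + 3134725054362√322

323 18
208657 11628
134792099 7511670
87075487297 4852527192
56250630001763 3134725054362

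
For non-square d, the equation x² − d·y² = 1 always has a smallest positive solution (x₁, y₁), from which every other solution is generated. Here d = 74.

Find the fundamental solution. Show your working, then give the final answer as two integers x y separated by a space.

3699 430

[8; 1,1,1,1,16] for √74; ℓ=5 ⇒ convergent index 9
step 0: (8, 1)  from 8·(1,0) + (0,1)
…
step 3: (26, 3)  from 1·(17,2) + (9,1)
step 4: (43, 5)  from 1·(26,3) + (17,2)
step 5: (714, 83)  from 16·(43,5) + (26,3)
…
step 7: (1471, 171)  from 1·(757,88) + (714,83)
step 8: (2228, 259)  from 1·(1471,171) + (757,88)
step 9: (3699, 430)  from 1·(2228,259) + (1471,171)
→ (3699, 430).  Check: 3699²=13682601, 74·430²=13682600, difference 1.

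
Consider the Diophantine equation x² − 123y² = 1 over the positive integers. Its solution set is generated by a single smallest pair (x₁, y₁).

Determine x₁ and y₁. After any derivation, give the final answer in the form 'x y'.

122 11

√123 → a₀=11, period (11,22); ℓ=2 even so k=1
i=0: a=11 ⇒ p=11, q=1
i=1: a=11 ⇒ p=122, q=11
→ (122, 11).  Check: 122²=14884, 123·11²=14883, difference 1.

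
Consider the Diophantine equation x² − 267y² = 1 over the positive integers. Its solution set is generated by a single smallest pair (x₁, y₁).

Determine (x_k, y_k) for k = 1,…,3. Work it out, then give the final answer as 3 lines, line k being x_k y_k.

[16; 2,1,15,1,2,32] for √267; ℓ=6 ⇒ convergent index 5
k=0  a_k=16  p_k/q_k = 16/1
k=1  a_k=2  p_k/q_k = 33/2
k=2  a_k=1  p_k/q_k = 49/3
…
k=4  a_k=1  p_k/q_k = 817/50
k=5  a_k=2  p_k/q_k = 2402/147
(x₁, y₁) = (2402, 147);  2402² − 267·147² = 1 ✓
k=2:  x_2 = 2402·2402+267·147·147 = 11539207,  y_2 = 2402·147+147·2402 = 706188
k=3:  x_3 = 2402·11539207+267·147·706188 = 55434348026,  y_3 = 2402·706188+147·11539207 = 3392527005

2402 147
11539207 706188
55434348026 3392527005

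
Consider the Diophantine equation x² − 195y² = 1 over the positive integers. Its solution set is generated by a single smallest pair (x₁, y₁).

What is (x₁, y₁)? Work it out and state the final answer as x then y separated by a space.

√195 = [13; 1,26, …], period ℓ=2 (even) → k=1
a_0=13:  p_0=13·1+0=13,  q_0=13·0+1=1
a_1=1:  p_1=1·13+1=14,  q_1=1·1+0=1
(x₁, y₁) = (14, 1);  14² − 195·1² = 1 ✓

14 1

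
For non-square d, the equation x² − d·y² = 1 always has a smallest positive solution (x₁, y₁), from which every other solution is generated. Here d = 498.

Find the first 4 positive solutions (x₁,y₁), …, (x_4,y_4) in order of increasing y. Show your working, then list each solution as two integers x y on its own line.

√498 → a₀=22, period (3,6,22,6,3,44); ℓ=6 even so k=5
a_0=22:  p_0=22·1+0=22,  q_0=22·0+1=1
a_1=3:  p_1=3·22+1=67,  q_1=3·1+0=3
a_2=6:  p_2=6·67+22=424,  q_2=6·3+1=19
…
a_4=6:  p_4=6·9395+424=56794,  q_4=6·421+19=2545
a_5=3:  p_5=3·56794+9395=179777,  q_5=3·2545+421=8056
→ (179777, 8056).  Check: 179777²=32319769729, 498·8056²=32319769728, difference 1.
n=2: (179777,8056)∘(179777,8056) = (179777·179777+498·8056·8056, 179777·8056+8056·179777) = (64639539457,2896567024)
n=3: (64639539457,2896567024)∘(179777,8056) = (179777·64639539457+498·8056·2896567024, 179777·2896567024+8056·64639539457) = (23241404969742401,1041472259739240)
n=4: (23241404969742401,1041472259739240)∘(179777,8056) = (179777·23241404969742401+498·8056·1041472259739240, 179777·1041472259739240+8056·23241404969742401) = (8356540122426119709697,374465516875386131936)

179777 8056
64639539457 2896567024
23241404969742401 1041472259739240
8356540122426119709697 374465516875386131936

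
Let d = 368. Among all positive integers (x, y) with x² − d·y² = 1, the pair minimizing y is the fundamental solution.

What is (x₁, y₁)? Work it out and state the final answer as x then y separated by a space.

1151 60

√368 → a₀=19, period (5,2,5,38); ℓ=4 even so k=3
i=0: a=19 ⇒ p=19, q=1
i=1: a=5 ⇒ p=96, q=5
i=2: a=2 ⇒ p=211, q=11
i=3: a=5 ⇒ p=1151, q=60
fundamental: x₁=1151, y₁=60  (since 1324801 − 368·3600 = 1)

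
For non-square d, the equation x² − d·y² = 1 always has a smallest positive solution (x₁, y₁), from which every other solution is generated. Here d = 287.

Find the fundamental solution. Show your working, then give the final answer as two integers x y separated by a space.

√287 = [16; 1,15,1,32, …], period ℓ=4 (even) → k=3
k=0  a_k=16  p_k/q_k = 16/1
k=1  a_k=1  p_k/q_k = 17/1
k=2  a_k=15  p_k/q_k = 271/16
k=3  a_k=1  p_k/q_k = 288/17
(x₁, y₁) = (288, 17);  288² − 287·17² = 1 ✓

288 17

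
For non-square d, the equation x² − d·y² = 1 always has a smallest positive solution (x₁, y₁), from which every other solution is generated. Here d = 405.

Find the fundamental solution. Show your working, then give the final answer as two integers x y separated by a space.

√405 = [20; 8,40, …], period ℓ=2 (even) → k=1
k=0  a_k=20  p_k/q_k = 20/1
k=1  a_k=8  p_k/q_k = 161/8
→ (161, 8).  Check: 161²=25921, 405·8²=25920, difference 1.

161 8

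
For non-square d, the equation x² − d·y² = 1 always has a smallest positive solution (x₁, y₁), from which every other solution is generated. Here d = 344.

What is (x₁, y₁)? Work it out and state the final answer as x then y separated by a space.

10405 561

[18; 1,1,4,1,3,1,4,1,1,36] for √344; ℓ=10 ⇒ convergent index 9
step 0: (18, 1)  from 18·(1,0) + (0,1)
…
step 6: (983, 53)  from 1·(779,42) + (204,11)
…
step 8: (5694, 307)  from 1·(4711,254) + (983,53)
step 9: (10405, 561)  from 1·(5694,307) + (4711,254)
→ (10405, 561).  Check: 10405²=108264025, 344·561²=108264024, difference 1.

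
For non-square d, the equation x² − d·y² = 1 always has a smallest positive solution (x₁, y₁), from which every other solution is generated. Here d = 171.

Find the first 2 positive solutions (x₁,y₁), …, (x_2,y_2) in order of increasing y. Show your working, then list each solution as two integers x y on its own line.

d=171: √d = [13; 13,26] (ℓ=2, even), read p_1/q_1
k=0  a_k=13  p_k/q_k = 13/1
k=1  a_k=13  p_k/q_k = 170/13
(x₁, y₁) = (170, 13);  170² − 171·13² = 1 ✓
k=2:  x_2 = 170·170+171·13·13 = 57799,  y_2 = 170·13+13·170 = 4420

170 13
57799 4420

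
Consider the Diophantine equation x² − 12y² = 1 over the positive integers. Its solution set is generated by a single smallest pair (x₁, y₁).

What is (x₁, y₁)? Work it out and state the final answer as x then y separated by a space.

7 2

√12 = [3; 2,6, …], period ℓ=2 (even) → k=1
k=0  a_k=3  p_k/q_k = 3/1
k=1  a_k=2  p_k/q_k = 7/2
(x₁, y₁) = (7, 2);  7² − 12·2² = 1 ✓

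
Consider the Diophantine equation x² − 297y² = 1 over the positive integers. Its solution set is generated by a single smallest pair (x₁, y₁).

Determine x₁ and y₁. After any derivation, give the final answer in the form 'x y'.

48599 2820

√297 = [17; 4,3,1,1,2,1,1,3,4,34, …], period ℓ=10 (even) → k=9
k=0  a_k=17  p_k/q_k = 17/1
k=1  a_k=4  p_k/q_k = 69/4
k=2  a_k=3  p_k/q_k = 224/13
…
k=4  a_k=1  p_k/q_k = 517/30
k=5  a_k=2  p_k/q_k = 1327/77
…
k=7  a_k=1  p_k/q_k = 3171/184
k=8  a_k=3  p_k/q_k = 11357/659
k=9  a_k=4  p_k/q_k = 48599/2820
fundamental: x₁=48599, y₁=2820  (since 2361862801 − 297·7952400 = 1)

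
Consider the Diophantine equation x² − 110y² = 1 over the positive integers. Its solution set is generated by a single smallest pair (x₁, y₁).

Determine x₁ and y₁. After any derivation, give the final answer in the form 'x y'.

√110 = [10; 2,20, …], period ℓ=2 (even) → k=1
a_0=10:  p_0=10·1+0=10,  q_0=10·0+1=1
a_1=2:  p_1=2·10+1=21,  q_1=2·1+0=2
(x₁, y₁) = (21, 2);  21² − 110·2² = 1 ✓

21 2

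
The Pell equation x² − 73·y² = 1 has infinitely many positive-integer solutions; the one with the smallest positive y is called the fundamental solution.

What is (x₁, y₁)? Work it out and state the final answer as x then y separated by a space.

2281249 267000

√73 → a₀=8, period (1,1,5,5,1,1,16); ℓ=7 odd so k=13
k=0  a_k=8  p_k/q_k = 8/1
…
k=12  a_k=1  p_k/q_k = 1241008/145249
k=13  a_k=1  p_k/q_k = 2281249/267000
fundamental: x₁=2281249, y₁=267000  (since 5204097000001 − 73·71289000000 = 1)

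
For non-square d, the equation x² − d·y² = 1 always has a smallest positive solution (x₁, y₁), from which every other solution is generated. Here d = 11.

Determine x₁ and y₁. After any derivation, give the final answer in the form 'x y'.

10 3

√11 = [3; 3,6, …], period ℓ=2 (even) → k=1
k=0  a_k=3  p_k/q_k = 3/1
k=1  a_k=3  p_k/q_k = 10/3
(x₁, y₁) = (10, 3);  10² − 11·3² = 1 ✓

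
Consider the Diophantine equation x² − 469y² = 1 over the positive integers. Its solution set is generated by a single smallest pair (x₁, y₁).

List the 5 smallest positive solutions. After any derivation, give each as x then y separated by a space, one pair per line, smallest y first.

137215 6336
37655912449 1738788480
10333912053241855 477175722560064
2835935484733506355201 130951333540419575040
778265775065082237004568575 35936974463020168255667136

d=469: √d = [21; 1,1,1,10,6,10,1,1,1,42] (ℓ=10, even), read p_9/q_9
a_0=21:  p_0=21·1+0=21,  q_0=21·0+1=1
a_1=1:  p_1=1·21+1=22,  q_1=1·1+0=1
…
a_3=1:  p_3=1·43+22=65,  q_3=1·2+1=3
…
a_8=1:  p_8=1·47146+42923=90069,  q_8=1·2177+1982=4159
a_9=1:  p_9=1·90069+47146=137215,  q_9=1·4159+2177=6336
fundamental: x₁=137215, y₁=6336  (since 18827956225 − 469·40144896 = 1)
k=2:  x_2 = 137215·137215+469·6336·6336 = 37655912449,  y_2 = 137215·6336+6336·137215 = 1738788480
k=3:  x_3 = 137215·37655912449+469·6336·1738788480 = 10333912053241855,  y_3 = 137215·1738788480+6336·37655912449 = 477175722560064
k=4:  x_4 = 137215·10333912053241855+469·6336·477175722560064 = 2835935484733506355201,  y_4 = 137215·477175722560064+6336·10333912053241855 = 130951333540419575040
k=5:  x_5 = 137215·2835935484733506355201+469·6336·130951333540419575040 = 778265775065082237004568575,  y_5 = 137215·130951333540419575040+6336·2835935484733506355201 = 35936974463020168255667136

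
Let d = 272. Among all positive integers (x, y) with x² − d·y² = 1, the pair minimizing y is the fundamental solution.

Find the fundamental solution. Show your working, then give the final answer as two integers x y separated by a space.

33 2

d=272: √d = [16; 2,32] (ℓ=2, even), read p_1/q_1
k=0  a_k=16  p_k/q_k = 16/1
k=1  a_k=2  p_k/q_k = 33/2
→ (33, 2).  Check: 33²=1089, 272·2²=1088, difference 1.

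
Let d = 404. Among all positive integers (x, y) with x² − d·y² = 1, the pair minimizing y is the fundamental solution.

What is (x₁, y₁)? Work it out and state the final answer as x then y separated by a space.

d=404: √d = [20; 10,40] (ℓ=2, even), read p_1/q_1
step 0: (20, 1)  from 20·(1,0) + (0,1)
step 1: (201, 10)  from 10·(20,1) + (1,0)
fundamental: x₁=201, y₁=10  (since 40401 − 404·100 = 1)

201 10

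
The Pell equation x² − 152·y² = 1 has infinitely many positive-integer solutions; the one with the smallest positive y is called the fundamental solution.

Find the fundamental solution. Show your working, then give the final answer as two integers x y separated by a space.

37 3

[12; 3,24] for √152; ℓ=2 ⇒ convergent index 1
step 0: (12, 1)  from 12·(1,0) + (0,1)
step 1: (37, 3)  from 3·(12,1) + (1,0)
fundamental: x₁=37, y₁=3  (since 1369 − 152·9 = 1)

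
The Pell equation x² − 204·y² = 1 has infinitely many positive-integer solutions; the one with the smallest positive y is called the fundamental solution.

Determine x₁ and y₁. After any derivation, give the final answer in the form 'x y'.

4999 350

√204 → a₀=14, period (3,1,1,6,1,1,3,28); ℓ=8 even so k=7
step 0: (14, 1)  from 14·(1,0) + (0,1)
…
step 3: (100, 7)  from 1·(57,4) + (43,3)
step 4: (657, 46)  from 6·(100,7) + (57,4)
step 5: (757, 53)  from 1·(657,46) + (100,7)
step 6: (1414, 99)  from 1·(757,53) + (657,46)
step 7: (4999, 350)  from 3·(1414,99) + (757,53)
fundamental: x₁=4999, y₁=350  (since 24990001 − 204·122500 = 1)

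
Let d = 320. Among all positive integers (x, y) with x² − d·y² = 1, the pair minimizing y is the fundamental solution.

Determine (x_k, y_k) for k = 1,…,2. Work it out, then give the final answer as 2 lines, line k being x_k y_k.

161 9
51841 2898

√320 = [17; 1,7,1,34, …], period ℓ=4 (even) → k=3
k=0  a_k=17  p_k/q_k = 17/1
k=1  a_k=1  p_k/q_k = 18/1
k=2  a_k=7  p_k/q_k = 143/8
k=3  a_k=1  p_k/q_k = 161/9
→ (161, 9).  Check: 161²=25921, 320·9²=25920, difference 1.
k=2:  x_2 = 161·161+320·9·9 = 51841,  y_2 = 161·9+9·161 = 2898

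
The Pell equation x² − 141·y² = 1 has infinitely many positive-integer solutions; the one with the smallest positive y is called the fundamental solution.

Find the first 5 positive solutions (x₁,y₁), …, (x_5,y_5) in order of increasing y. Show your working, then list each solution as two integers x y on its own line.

95 8
18049 1520
3429215 288792
651532801 54868960
123787802975 10424813608

d=141: √d = [11; 1,6,1,22] (ℓ=4, even), read p_3/q_3
step 0: (11, 1)  from 11·(1,0) + (0,1)
step 1: (12, 1)  from 1·(11,1) + (1,0)
step 2: (83, 7)  from 6·(12,1) + (11,1)
step 3: (95, 8)  from 1·(83,7) + (12,1)
fundamental: x₁=95, y₁=8  (since 9025 − 141·64 = 1)
n=2: (95,8)∘(95,8) = (95·95+141·8·8, 95·8+8·95) = (18049,1520)
n=3: (18049,1520)∘(95,8) = (95·18049+141·8·1520, 95·1520+8·18049) = (3429215,288792)
n=4: (3429215,288792)∘(95,8) = (95·3429215+141·8·288792, 95·288792+8·3429215) = (651532801,54868960)
n=5: (651532801,54868960)∘(95,8) = (95·651532801+141·8·54868960, 95·54868960+8·651532801) = (123787802975,10424813608)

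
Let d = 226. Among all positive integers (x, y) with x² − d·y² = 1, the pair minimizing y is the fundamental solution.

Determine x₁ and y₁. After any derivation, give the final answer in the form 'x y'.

451 30

√226 = [15; 30, …], period ℓ=1 (odd) → k=1
step 0: (15, 1)  from 15·(1,0) + (0,1)
step 1: (451, 30)  from 30·(15,1) + (1,0)
→ (451, 30).  Check: 451²=203401, 226·30²=203400, difference 1.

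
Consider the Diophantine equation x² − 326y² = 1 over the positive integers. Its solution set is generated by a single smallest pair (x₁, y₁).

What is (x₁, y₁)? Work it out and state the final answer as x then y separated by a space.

325 18

d=326: √d = [18; 18,36] (ℓ=2, even), read p_1/q_1
a_0=18:  p_0=18·1+0=18,  q_0=18·0+1=1
a_1=18:  p_1=18·18+1=325,  q_1=18·1+0=18
(x₁, y₁) = (325, 18);  325² − 326·18² = 1 ✓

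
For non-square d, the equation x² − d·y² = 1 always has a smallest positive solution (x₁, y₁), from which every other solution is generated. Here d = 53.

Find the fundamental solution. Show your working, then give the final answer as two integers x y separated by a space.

66249 9100

√53 = [7; 3,1,1,3,14, …], period ℓ=5 (odd) → k=9
k=0  a_k=7  p_k/q_k = 7/1
…
k=4  a_k=3  p_k/q_k = 182/25
k=5  a_k=14  p_k/q_k = 2599/357
k=6  a_k=3  p_k/q_k = 7979/1096
k=7  a_k=1  p_k/q_k = 10578/1453
k=8  a_k=1  p_k/q_k = 18557/2549
k=9  a_k=3  p_k/q_k = 66249/9100
→ (66249, 9100).  Check: 66249²=4388930001, 53·9100²=4388930000, difference 1.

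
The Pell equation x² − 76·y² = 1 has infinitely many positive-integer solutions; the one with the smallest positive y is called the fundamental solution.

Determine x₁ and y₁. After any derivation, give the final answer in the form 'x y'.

57799 6630

√76 = [8; 1,2,1,1,5,4,5,1,1,2,1,16, …], period ℓ=12 (even) → k=11
step 0: (8, 1)  from 8·(1,0) + (0,1)
step 1: (9, 1)  from 1·(8,1) + (1,0)
step 2: (26, 3)  from 2·(9,1) + (8,1)
…
step 5: (340, 39)  from 5·(61,7) + (35,4)
…
step 7: (7445, 854)  from 5·(1421,163) + (340,39)
step 8: (8866, 1017)  from 1·(7445,854) + (1421,163)
step 9: (16311, 1871)  from 1·(8866,1017) + (7445,854)
step 10: (41488, 4759)  from 2·(16311,1871) + (8866,1017)
step 11: (57799, 6630)  from 1·(41488,4759) + (16311,1871)
→ (57799, 6630).  Check: 57799²=3340724401, 76·6630²=3340724400, difference 1.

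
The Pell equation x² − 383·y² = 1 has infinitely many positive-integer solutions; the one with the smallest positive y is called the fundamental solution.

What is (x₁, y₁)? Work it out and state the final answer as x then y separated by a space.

√383 = [19; 1,1,3,19,3,1,1,38, …], period ℓ=8 (even) → k=7
i=0: a=19 ⇒ p=19, q=1
…
i=5: a=3 ⇒ p=8063, q=412
i=6: a=1 ⇒ p=10705, q=547
i=7: a=1 ⇒ p=18768, q=959
(x₁, y₁) = (18768, 959);  18768² − 383·959² = 1 ✓

18768 959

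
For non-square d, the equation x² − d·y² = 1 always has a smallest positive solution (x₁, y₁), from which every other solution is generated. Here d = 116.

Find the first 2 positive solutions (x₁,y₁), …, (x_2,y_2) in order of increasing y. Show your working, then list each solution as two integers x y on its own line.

9801 910
192119201 17837820

d=116: √d = [10; 1,3,2,1,4,1,2,3,1,20] (ℓ=10, even), read p_9/q_9
k=0  a_k=10  p_k/q_k = 10/1
…
k=5  a_k=4  p_k/q_k = 657/61
k=6  a_k=1  p_k/q_k = 797/74
k=7  a_k=2  p_k/q_k = 2251/209
k=8  a_k=3  p_k/q_k = 7550/701
k=9  a_k=1  p_k/q_k = 9801/910
fundamental: x₁=9801, y₁=910  (since 96059601 − 116·828100 = 1)
(9801+910√116)^2 = 192119201 + 17837820√116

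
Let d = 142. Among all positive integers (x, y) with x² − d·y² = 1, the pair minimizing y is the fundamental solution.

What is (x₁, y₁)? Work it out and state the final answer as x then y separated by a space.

143 12

d=142: √d = [11; 1,10,1,22] (ℓ=4, even), read p_3/q_3
a_0=11:  p_0=11·1+0=11,  q_0=11·0+1=1
a_1=1:  p_1=1·11+1=12,  q_1=1·1+0=1
a_2=10:  p_2=10·12+11=131,  q_2=10·1+1=11
a_3=1:  p_3=1·131+12=143,  q_3=1·11+1=12
fundamental: x₁=143, y₁=12  (since 20449 − 142·144 = 1)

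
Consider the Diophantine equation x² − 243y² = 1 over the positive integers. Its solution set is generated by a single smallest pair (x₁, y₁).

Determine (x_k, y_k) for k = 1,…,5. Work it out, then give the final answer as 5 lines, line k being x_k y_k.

70226 4505
9863382151 632736260
1385331749802026 88869073185015
194572614913330773601 12481839066348990520
27328112908421802064005626 1753099260457979343330025

√243 → a₀=15, period (1,1,2,3,15,3,2,1,1,30); ℓ=10 even so k=9
i=0: a=15 ⇒ p=15, q=1
…
i=2: a=1 ⇒ p=31, q=2
i=3: a=2 ⇒ p=78, q=5
i=4: a=3 ⇒ p=265, q=17
…
i=6: a=3 ⇒ p=12424, q=797
i=7: a=2 ⇒ p=28901, q=1854
i=8: a=1 ⇒ p=41325, q=2651
i=9: a=1 ⇒ p=70226, q=4505
→ (70226, 4505).  Check: 70226²=4931691076, 243·4505²=4931691075, difference 1.
k=2:  x_2 = 70226·70226+243·4505·4505 = 9863382151,  y_2 = 70226·4505+4505·70226 = 632736260
k=3:  x_3 = 70226·9863382151+243·4505·632736260 = 1385331749802026,  y_3 = 70226·632736260+4505·9863382151 = 88869073185015
k=4:  x_4 = 70226·1385331749802026+243·4505·88869073185015 = 194572614913330773601,  y_4 = 70226·88869073185015+4505·1385331749802026 = 12481839066348990520
k=5:  x_5 = 70226·194572614913330773601+243·4505·12481839066348990520 = 27328112908421802064005626,  y_5 = 70226·12481839066348990520+4505·194572614913330773601 = 1753099260457979343330025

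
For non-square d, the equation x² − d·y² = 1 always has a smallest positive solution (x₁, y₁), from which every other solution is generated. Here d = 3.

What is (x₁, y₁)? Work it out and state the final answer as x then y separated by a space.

√3 = [1; 1,2, …], period ℓ=2 (even) → k=1
step 0: (1, 1)  from 1·(1,0) + (0,1)
step 1: (2, 1)  from 1·(1,1) + (1,0)
fundamental: x₁=2, y₁=1  (since 4 − 3·1 = 1)

2 1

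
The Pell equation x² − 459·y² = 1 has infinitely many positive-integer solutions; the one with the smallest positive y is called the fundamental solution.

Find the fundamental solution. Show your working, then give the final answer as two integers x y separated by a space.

d=459: √d = [21; 2,2,1,4,21,4,1,2,2,42] (ℓ=10, even), read p_9/q_9
i=0: a=21 ⇒ p=21, q=1
i=1: a=2 ⇒ p=43, q=2
…
i=4: a=4 ⇒ p=707, q=33
…
i=6: a=4 ⇒ p=60695, q=2833
i=7: a=1 ⇒ p=75692, q=3533
i=8: a=2 ⇒ p=212079, q=9899
i=9: a=2 ⇒ p=499850, q=23331
→ (499850, 23331).  Check: 499850²=249850022500, 459·23331²=249850022499, difference 1.

499850 23331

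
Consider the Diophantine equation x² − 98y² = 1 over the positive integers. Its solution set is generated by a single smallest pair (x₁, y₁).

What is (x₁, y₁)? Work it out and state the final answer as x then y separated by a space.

99 10

√98 = [9; 1,8,1,18, …], period ℓ=4 (even) → k=3
k=0  a_k=9  p_k/q_k = 9/1
…
k=2  a_k=8  p_k/q_k = 89/9
k=3  a_k=1  p_k/q_k = 99/10
fundamental: x₁=99, y₁=10  (since 9801 − 98·100 = 1)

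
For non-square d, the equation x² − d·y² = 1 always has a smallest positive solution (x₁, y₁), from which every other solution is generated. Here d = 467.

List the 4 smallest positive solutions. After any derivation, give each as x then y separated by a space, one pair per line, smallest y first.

[21; 1,1,1,1,3,…,1,1,42] for √467; ℓ=14 ⇒ convergent index 13
k=0  a_k=21  p_k/q_k = 21/1
…
k=2  a_k=1  p_k/q_k = 43/2
…
k=9  a_k=3  p_k/q_k = 275465/12747
…
k=12  a_k=1  p_k/q_k = 991929/45901
k=13  a_k=1  p_k/q_k = 1625626/75225
(x₁, y₁) = (1625626, 75225);  1625626² − 467·75225² = 1 ✓
(1625626+75225√467)^2 = 5285319783751 + 244575431700√467
(1625626+75225√467)^3 = 17183906517558380626 + 795176361465413175√467
(1625626+75225√467)^4 = 55869210433019434807260001 + 2585318735566902940613400√467

1625626 75225
5285319783751 244575431700
17183906517558380626 795176361465413175
55869210433019434807260001 2585318735566902940613400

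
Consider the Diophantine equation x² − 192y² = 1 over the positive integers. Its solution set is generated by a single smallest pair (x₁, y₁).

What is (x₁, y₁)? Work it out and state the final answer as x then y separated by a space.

97 7

d=192: √d = [13; 1,5,1,26] (ℓ=4, even), read p_3/q_3
a_0=13:  p_0=13·1+0=13,  q_0=13·0+1=1
…
a_2=5:  p_2=5·14+13=83,  q_2=5·1+1=6
a_3=1:  p_3=1·83+14=97,  q_3=1·6+1=7
→ (97, 7).  Check: 97²=9409, 192·7²=9408, difference 1.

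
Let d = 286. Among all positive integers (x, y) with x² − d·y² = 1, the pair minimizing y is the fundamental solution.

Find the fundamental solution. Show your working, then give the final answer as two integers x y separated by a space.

√286 → a₀=16, period (1,10,3,3,2,3,3,10,1,32); ℓ=10 even so k=9
k=0  a_k=16  p_k/q_k = 16/1
k=1  a_k=1  p_k/q_k = 17/1
k=2  a_k=10  p_k/q_k = 186/11
…
k=4  a_k=3  p_k/q_k = 1911/113
k=5  a_k=2  p_k/q_k = 4397/260
…
k=8  a_k=10  p_k/q_k = 512132/30283
k=9  a_k=1  p_k/q_k = 561835/33222
fundamental: x₁=561835, y₁=33222  (since 315658567225 − 286·1103701284 = 1)

561835 33222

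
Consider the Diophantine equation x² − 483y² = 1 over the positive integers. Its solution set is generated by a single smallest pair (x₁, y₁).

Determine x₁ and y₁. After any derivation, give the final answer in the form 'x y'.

22 1

[21; 1,42] for √483; ℓ=2 ⇒ convergent index 1
i=0: a=21 ⇒ p=21, q=1
i=1: a=1 ⇒ p=22, q=1
→ (22, 1).  Check: 22²=484, 483·1²=483, difference 1.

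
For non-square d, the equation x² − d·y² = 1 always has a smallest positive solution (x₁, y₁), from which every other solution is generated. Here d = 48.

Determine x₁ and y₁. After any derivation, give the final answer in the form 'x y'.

d=48: √d = [6; 1,12] (ℓ=2, even), read p_1/q_1
a_0=6:  p_0=6·1+0=6,  q_0=6·0+1=1
a_1=1:  p_1=1·6+1=7,  q_1=1·1+0=1
(x₁, y₁) = (7, 1);  7² − 48·1² = 1 ✓

7 1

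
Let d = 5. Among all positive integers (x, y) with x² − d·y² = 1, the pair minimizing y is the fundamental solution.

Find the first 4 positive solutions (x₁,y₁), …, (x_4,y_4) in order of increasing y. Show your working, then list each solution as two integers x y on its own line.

√5 = [2; 4, …], period ℓ=1 (odd) → k=1
k=0  a_k=2  p_k/q_k = 2/1
k=1  a_k=4  p_k/q_k = 9/4
fundamental: x₁=9, y₁=4  (since 81 − 5·16 = 1)
(x_2, y_2) = (9·9 + 5·4·4, 9·4 + 4·9) = (161, 72)
(x_3, y_3) = (9·161 + 5·4·72, 9·72 + 4·161) = (2889, 1292)
(x_4, y_4) = (9·2889 + 5·4·1292, 9·1292 + 4·2889) = (51841, 23184)

9 4
161 72
2889 1292
51841 23184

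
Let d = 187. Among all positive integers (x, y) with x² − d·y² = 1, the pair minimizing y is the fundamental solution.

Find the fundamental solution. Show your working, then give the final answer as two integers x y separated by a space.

1682 123

d=187: √d = [13; 1,2,13,2,1,26] (ℓ=6, even), read p_5/q_5
i=0: a=13 ⇒ p=13, q=1
…
i=4: a=2 ⇒ p=1135, q=83
i=5: a=1 ⇒ p=1682, q=123
→ (1682, 123).  Check: 1682²=2829124, 187·123²=2829123, difference 1.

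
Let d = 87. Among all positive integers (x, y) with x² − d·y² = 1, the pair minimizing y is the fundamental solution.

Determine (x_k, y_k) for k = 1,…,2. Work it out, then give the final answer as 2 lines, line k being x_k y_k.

√87 → a₀=9, period (3,18); ℓ=2 even so k=1
a_0=9:  p_0=9·1+0=9,  q_0=9·0+1=1
a_1=3:  p_1=3·9+1=28,  q_1=3·1+0=3
fundamental: x₁=28, y₁=3  (since 784 − 87·9 = 1)
n=2: (28,3)∘(28,3) = (28·28+87·3·3, 28·3+3·28) = (1567,168)

28 3
1567 168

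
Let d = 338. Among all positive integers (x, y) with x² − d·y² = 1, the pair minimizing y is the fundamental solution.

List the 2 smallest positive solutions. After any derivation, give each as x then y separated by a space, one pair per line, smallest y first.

114243 6214
26102926097 1419812004

√338 → a₀=18, period (2,1,1,2,36); ℓ=5 odd so k=9
step 0: (18, 1)  from 18·(1,0) + (0,1)
step 1: (37, 2)  from 2·(18,1) + (1,0)
…
step 8: (43958, 2391)  from 1·(26327,1432) + (17631,959)
step 9: (114243, 6214)  from 2·(43958,2391) + (26327,1432)
(x₁, y₁) = (114243, 6214);  114243² − 338·6214² = 1 ✓
k=2:  x_2 = 114243·114243+338·6214·6214 = 26102926097,  y_2 = 114243·6214+6214·114243 = 1419812004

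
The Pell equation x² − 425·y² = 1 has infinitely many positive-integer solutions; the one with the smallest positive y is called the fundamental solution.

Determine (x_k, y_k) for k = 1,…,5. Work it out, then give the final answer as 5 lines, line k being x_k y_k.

[20; 1,1,1,1,1,1,40] for √425; ℓ=7 ⇒ convergent index 13
step 0: (20, 1)  from 20·(1,0) + (0,1)
step 1: (21, 1)  from 1·(20,1) + (1,0)
step 2: (41, 2)  from 1·(21,1) + (20,1)
…
step 4: (103, 5)  from 1·(62,3) + (41,2)
step 5: (165, 8)  from 1·(103,5) + (62,3)
…
step 7: (10885, 528)  from 40·(268,13) + (165,8)
step 8: (11153, 541)  from 1·(10885,528) + (268,13)
step 9: (22038, 1069)  from 1·(11153,541) + (10885,528)
step 10: (33191, 1610)  from 1·(22038,1069) + (11153,541)
…
step 12: (88420, 4289)  from 1·(55229,2679) + (33191,1610)
step 13: (143649, 6968)  from 1·(88420,4289) + (55229,2679)
→ (143649, 6968).  Check: 143649²=20635035201, 425·6968²=20635035200, difference 1.
(x_2, y_2) = (143649·143649 + 425·6968·6968, 143649·6968 + 6968·143649) = (41270070401, 2001892464)
(x_3, y_3) = (143649·41270070401 + 425·6968·2001892464, 143649·2001892464 + 6968·41270070401) = (11856808685922849, 575139701115304)
(x_4, y_4) = (143649·11856808685922849 + 425·6968·575139701115304, 143649·575139701115304 + 6968·11856808685922849) = (3406437421806992601601, 165236485849022716128)
(x_5, y_5) = (143649·3406437421806992601601 + 425·6968·165236485849022716128, 143649·165236485849022716128 + 6968·3406437421806992601601) = (978662658398448551768841249, 47472111910877388597026840)

143649 6968
41270070401 2001892464
11856808685922849 575139701115304
3406437421806992601601 165236485849022716128
978662658398448551768841249 47472111910877388597026840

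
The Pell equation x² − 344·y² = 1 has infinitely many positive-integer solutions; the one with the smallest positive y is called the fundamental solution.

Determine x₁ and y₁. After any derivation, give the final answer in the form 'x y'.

d=344: √d = [18; 1,1,4,1,3,1,4,1,1,36] (ℓ=10, even), read p_9/q_9
a_0=18:  p_0=18·1+0=18,  q_0=18·0+1=1
…
a_2=1:  p_2=1·19+18=37,  q_2=1·1+1=2
…
a_5=3:  p_5=3·204+167=779,  q_5=3·11+9=42
a_6=1:  p_6=1·779+204=983,  q_6=1·42+11=53
a_7=4:  p_7=4·983+779=4711,  q_7=4·53+42=254
a_8=1:  p_8=1·4711+983=5694,  q_8=1·254+53=307
a_9=1:  p_9=1·5694+4711=10405,  q_9=1·307+254=561
→ (10405, 561).  Check: 10405²=108264025, 344·561²=108264024, difference 1.

10405 561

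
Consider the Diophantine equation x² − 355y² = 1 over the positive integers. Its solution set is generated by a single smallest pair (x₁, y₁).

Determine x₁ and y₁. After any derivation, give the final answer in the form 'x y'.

√355 = [18; 1,5,3,3,1,6,1,3,3,5,1,36, …], period ℓ=12 (even) → k=11
step 0: (18, 1)  from 18·(1,0) + (0,1)
step 1: (19, 1)  from 1·(18,1) + (1,0)
step 2: (113, 6)  from 5·(19,1) + (18,1)
…
step 5: (1545, 82)  from 1·(1187,63) + (358,19)
…
step 7: (12002, 637)  from 1·(10457,555) + (1545,82)
step 8: (46463, 2466)  from 3·(12002,637) + (10457,555)
step 9: (151391, 8035)  from 3·(46463,2466) + (12002,637)
step 10: (803418, 42641)  from 5·(151391,8035) + (46463,2466)
step 11: (954809, 50676)  from 1·(803418,42641) + (151391,8035)
→ (954809, 50676).  Check: 954809²=911660226481, 355·50676²=911660226480, difference 1.

954809 50676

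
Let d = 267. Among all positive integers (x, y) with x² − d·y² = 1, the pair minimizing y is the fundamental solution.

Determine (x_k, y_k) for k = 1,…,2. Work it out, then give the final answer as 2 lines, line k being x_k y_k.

√267 → a₀=16, period (2,1,15,1,2,32); ℓ=6 even so k=5
a_0=16:  p_0=16·1+0=16,  q_0=16·0+1=1
a_1=2:  p_1=2·16+1=33,  q_1=2·1+0=2
a_2=1:  p_2=1·33+16=49,  q_2=1·2+1=3
a_3=15:  p_3=15·49+33=768,  q_3=15·3+2=47
a_4=1:  p_4=1·768+49=817,  q_4=1·47+3=50
a_5=2:  p_5=2·817+768=2402,  q_5=2·50+47=147
→ (2402, 147).  Check: 2402²=5769604, 267·147²=5769603, difference 1.
n=2: (2402,147)∘(2402,147) = (2402·2402+267·147·147, 2402·147+147·2402) = (11539207,706188)

2402 147
11539207 706188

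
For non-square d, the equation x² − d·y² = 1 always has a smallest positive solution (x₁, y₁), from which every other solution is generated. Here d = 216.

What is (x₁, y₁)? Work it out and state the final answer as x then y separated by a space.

485 33

√216 → a₀=14, period (1,2,3,2,1,28); ℓ=6 even so k=5
k=0  a_k=14  p_k/q_k = 14/1
k=1  a_k=1  p_k/q_k = 15/1
k=2  a_k=2  p_k/q_k = 44/3
k=3  a_k=3  p_k/q_k = 147/10
k=4  a_k=2  p_k/q_k = 338/23
k=5  a_k=1  p_k/q_k = 485/33
fundamental: x₁=485, y₁=33  (since 235225 − 216·1089 = 1)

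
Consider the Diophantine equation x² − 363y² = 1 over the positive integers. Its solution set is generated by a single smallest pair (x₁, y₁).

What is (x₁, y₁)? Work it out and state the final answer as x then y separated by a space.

d=363: √d = [19; 19,38] (ℓ=2, even), read p_1/q_1
k=0  a_k=19  p_k/q_k = 19/1
k=1  a_k=19  p_k/q_k = 362/19
(x₁, y₁) = (362, 19);  362² − 363·19² = 1 ✓

362 19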